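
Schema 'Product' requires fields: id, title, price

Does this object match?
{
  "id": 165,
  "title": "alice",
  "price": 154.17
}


Checking required fields... All present.
Valid - all required fields present


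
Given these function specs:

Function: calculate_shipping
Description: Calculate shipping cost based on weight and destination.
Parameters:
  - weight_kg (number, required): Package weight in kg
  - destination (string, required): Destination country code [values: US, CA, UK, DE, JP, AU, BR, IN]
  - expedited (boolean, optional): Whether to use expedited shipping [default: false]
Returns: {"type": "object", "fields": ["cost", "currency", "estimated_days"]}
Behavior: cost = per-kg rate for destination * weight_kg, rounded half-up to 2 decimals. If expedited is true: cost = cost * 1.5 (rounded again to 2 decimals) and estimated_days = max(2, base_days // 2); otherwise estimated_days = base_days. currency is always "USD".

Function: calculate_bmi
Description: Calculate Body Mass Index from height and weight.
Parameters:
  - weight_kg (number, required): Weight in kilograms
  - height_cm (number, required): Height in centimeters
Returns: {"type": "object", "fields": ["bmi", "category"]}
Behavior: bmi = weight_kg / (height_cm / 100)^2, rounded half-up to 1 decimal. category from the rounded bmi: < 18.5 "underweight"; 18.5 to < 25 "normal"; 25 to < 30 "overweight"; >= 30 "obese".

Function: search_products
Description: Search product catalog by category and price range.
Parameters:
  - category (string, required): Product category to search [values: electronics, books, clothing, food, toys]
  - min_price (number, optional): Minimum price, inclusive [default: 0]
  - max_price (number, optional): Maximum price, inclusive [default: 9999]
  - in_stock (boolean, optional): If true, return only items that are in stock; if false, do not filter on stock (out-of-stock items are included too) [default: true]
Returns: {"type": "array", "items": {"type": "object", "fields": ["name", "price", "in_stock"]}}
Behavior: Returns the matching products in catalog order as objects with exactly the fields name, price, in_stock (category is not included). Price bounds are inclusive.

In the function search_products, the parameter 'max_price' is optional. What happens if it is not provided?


The search_products spec declares:
  - max_price (number, optional): Maximum price, inclusive [default: 9999]
It defaults to 9999


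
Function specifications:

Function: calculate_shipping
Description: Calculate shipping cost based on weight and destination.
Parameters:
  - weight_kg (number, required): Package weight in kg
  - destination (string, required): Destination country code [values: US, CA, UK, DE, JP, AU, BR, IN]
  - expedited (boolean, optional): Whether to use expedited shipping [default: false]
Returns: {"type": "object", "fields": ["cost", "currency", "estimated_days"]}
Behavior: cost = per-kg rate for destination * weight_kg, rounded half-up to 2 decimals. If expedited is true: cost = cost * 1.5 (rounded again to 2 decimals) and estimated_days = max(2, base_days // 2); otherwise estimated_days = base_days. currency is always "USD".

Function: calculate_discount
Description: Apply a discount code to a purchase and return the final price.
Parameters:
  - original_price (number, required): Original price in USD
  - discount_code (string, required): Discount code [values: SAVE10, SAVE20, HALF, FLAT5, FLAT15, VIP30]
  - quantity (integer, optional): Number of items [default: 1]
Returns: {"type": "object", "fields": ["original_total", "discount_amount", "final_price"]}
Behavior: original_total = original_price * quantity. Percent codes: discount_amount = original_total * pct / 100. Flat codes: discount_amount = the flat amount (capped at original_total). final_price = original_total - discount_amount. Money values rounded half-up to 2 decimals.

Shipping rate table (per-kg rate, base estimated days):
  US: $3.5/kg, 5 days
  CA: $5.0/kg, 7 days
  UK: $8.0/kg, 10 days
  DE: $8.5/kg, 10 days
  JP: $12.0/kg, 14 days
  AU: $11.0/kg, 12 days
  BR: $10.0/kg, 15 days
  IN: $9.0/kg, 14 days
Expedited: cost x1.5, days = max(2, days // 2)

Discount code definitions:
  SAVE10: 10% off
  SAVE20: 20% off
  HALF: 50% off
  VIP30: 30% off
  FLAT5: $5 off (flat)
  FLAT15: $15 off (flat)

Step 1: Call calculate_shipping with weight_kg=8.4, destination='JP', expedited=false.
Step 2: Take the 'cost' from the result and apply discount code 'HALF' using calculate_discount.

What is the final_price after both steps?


Step 1: calculate_shipping(weight_kg=8.4, destination=JP, expedited=false)
  Rate for JP: $12.0/kg, base 14 days
  cost = 12.0 * 8.4 = 100.8 -> 100.80
  expedited not set/false: estimated_days = 14
  -> cost = 100.80 USD
Step 2: calculate_discount(original_price=100.8, discount_code=HALF, quantity=1)
  original_total = 100.8 * 1 = 100.80
  HALF = 50% off: discount_amount = 100.80 * 50/100 = 50.4 -> 50.40
  final_price = 100.80 - 50.40 = 50.40
  -> final_price = 50.40
$50.40


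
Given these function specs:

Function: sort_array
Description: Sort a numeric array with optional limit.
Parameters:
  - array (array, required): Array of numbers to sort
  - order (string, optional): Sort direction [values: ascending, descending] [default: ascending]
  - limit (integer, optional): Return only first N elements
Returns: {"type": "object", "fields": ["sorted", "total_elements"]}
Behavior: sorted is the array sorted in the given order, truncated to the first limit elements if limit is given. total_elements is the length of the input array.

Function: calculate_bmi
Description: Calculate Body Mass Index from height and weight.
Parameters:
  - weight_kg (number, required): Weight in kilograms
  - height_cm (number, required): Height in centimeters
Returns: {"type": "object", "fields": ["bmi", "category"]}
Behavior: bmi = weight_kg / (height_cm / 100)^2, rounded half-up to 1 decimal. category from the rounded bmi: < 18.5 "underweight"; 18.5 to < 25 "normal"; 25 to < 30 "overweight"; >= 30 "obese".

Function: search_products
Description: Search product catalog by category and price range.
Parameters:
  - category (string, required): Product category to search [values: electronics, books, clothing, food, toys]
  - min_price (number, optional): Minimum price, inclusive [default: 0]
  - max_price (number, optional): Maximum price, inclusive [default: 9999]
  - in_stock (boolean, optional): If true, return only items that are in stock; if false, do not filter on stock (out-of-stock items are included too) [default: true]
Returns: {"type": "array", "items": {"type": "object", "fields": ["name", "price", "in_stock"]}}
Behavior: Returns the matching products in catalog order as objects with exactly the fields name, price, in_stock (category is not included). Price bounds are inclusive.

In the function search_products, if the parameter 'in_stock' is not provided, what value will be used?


The search_products spec declares:
  - in_stock (boolean, optional): If true, return only items that are in stock; if false, do not filter on stock (out-of-stock items are included too) [default: true]
Default:
true


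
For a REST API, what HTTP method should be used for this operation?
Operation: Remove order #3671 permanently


GET = read, POST = create, PUT = update/replace, DELETE = remove
This operation is a removal.
DELETE


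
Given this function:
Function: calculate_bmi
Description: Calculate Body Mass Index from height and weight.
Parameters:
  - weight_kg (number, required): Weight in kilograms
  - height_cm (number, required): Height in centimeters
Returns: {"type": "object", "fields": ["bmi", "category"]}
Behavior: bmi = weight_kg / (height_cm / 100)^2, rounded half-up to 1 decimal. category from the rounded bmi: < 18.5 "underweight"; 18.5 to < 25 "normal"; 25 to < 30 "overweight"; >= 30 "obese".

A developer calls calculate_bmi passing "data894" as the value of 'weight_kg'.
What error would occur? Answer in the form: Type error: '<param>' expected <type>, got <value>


Spec: 'weight_kg' is declared as number; "data894" is a string.
Type error: 'weight_kg' expected number, got "data894"


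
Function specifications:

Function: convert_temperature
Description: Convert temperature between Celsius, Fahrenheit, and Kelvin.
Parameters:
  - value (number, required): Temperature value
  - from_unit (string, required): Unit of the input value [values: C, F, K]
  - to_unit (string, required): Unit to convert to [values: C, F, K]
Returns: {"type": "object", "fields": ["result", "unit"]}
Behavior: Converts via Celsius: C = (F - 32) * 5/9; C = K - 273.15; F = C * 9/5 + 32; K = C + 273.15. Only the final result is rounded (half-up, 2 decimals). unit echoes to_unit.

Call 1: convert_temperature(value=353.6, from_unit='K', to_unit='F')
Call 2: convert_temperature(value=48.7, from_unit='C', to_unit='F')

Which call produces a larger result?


Call 1:
  To C: 353.6 - 273.15 = 80.45
  To F: 80.45 * 9/5 + 32 = 176.81
  Round to 2 decimals: 176.81
  -> 176.81 F
Call 2:
  Input already in C: 48.7
  To F: 48.7 * 9/5 + 32 = 119.66
  Round to 2 decimals: 119.66
  -> 119.66 F
Call 1 (176.81 F)


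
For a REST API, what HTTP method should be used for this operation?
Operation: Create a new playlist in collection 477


GET = read, POST = create, PUT = update/replace, DELETE = remove
This operation is a create.
POST


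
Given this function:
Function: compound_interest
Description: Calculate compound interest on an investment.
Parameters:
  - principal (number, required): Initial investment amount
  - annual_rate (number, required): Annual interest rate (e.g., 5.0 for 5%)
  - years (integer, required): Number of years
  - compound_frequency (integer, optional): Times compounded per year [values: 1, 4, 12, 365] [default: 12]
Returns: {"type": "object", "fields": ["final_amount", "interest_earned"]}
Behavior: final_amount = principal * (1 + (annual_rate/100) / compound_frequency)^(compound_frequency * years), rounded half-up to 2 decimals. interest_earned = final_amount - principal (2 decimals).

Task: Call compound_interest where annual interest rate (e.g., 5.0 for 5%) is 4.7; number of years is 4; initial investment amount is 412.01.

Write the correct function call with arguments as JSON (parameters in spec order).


Mapping each described value to its parameter name:
  'Annual interest rate (e.g., 5.0 for 5%)' -> annual_rate = 4.7
  'Number of years' -> years = 4
  'Initial investment amount' -> principal = 412.01
compound_interest({"principal": 412.01, "annual_rate": 4.7, "years": 4})


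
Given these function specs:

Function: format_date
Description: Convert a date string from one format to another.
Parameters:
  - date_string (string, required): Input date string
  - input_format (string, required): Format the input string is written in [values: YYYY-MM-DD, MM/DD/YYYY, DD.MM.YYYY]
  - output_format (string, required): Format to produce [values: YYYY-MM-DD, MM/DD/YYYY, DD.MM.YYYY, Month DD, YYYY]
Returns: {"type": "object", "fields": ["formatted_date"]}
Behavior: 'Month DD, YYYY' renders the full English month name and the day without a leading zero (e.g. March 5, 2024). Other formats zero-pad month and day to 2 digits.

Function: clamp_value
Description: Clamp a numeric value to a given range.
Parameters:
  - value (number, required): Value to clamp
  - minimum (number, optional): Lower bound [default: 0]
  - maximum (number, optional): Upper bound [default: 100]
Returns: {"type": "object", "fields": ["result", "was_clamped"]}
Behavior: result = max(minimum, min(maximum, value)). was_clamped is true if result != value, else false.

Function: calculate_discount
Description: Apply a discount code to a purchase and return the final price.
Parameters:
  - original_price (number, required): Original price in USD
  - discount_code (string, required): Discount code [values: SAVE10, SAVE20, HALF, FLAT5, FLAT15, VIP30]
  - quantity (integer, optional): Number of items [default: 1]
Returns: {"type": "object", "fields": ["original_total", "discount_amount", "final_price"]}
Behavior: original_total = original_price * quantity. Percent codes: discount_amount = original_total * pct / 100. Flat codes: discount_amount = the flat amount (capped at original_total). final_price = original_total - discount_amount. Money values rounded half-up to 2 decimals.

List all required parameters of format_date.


Parameters of format_date and their required/optional flag:
  date_string: required
  input_format: required
  output_format: required
date_string, input_format, output_format


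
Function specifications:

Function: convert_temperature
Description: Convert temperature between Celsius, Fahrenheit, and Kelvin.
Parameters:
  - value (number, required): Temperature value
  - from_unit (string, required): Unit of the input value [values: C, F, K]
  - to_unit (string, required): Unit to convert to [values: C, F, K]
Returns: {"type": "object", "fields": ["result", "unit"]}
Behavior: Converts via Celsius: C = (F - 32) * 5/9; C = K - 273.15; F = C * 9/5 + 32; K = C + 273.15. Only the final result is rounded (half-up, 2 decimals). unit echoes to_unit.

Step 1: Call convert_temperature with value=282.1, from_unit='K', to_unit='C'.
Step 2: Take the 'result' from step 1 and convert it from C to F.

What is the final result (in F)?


Step 1: convert_temperature(value=282.1, from_unit=K, to_unit=C)
  To C: 282.1 - 273.15 = 8.95
  Target is C: 8.95
  Round to 2 decimals: 8.95
  -> result = 8.95 C
Step 2: convert_temperature(value=8.95, from_unit=C, to_unit=F)
  Input already in C: 8.95
  To F: 8.95 * 9/5 + 32 = 48.11
  Round to 2 decimals: 48.11
  -> result = 48.11 F
48.11 F


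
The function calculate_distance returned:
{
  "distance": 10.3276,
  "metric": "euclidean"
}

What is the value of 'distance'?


10.3276


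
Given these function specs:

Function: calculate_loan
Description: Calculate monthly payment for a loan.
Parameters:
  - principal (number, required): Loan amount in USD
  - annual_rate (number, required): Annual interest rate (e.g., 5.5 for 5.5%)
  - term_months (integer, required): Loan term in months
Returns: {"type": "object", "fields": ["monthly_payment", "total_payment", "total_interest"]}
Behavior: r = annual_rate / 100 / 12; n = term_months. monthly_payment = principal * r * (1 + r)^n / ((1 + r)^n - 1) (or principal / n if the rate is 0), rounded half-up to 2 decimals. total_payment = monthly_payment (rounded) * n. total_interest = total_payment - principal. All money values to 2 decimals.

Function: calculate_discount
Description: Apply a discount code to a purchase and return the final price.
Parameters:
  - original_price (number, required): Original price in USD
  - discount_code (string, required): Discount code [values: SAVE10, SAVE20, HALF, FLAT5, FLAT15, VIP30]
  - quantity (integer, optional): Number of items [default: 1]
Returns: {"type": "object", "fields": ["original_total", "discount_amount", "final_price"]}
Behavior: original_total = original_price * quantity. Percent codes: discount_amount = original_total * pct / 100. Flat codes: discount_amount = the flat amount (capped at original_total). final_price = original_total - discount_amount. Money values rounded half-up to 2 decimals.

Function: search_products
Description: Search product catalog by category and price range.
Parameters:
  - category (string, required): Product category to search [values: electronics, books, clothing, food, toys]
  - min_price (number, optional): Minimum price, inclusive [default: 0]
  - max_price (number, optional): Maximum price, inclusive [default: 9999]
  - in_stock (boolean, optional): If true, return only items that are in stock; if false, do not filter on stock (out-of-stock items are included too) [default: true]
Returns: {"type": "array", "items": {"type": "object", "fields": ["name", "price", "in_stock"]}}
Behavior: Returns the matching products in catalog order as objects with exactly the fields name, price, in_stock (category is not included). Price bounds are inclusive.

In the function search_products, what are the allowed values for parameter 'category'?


The search_products spec declares:
  - category (string, required): Product category to search [values: electronics, books, clothing, food, toys]
Allowed values:
electronics, books, clothing, food, toys


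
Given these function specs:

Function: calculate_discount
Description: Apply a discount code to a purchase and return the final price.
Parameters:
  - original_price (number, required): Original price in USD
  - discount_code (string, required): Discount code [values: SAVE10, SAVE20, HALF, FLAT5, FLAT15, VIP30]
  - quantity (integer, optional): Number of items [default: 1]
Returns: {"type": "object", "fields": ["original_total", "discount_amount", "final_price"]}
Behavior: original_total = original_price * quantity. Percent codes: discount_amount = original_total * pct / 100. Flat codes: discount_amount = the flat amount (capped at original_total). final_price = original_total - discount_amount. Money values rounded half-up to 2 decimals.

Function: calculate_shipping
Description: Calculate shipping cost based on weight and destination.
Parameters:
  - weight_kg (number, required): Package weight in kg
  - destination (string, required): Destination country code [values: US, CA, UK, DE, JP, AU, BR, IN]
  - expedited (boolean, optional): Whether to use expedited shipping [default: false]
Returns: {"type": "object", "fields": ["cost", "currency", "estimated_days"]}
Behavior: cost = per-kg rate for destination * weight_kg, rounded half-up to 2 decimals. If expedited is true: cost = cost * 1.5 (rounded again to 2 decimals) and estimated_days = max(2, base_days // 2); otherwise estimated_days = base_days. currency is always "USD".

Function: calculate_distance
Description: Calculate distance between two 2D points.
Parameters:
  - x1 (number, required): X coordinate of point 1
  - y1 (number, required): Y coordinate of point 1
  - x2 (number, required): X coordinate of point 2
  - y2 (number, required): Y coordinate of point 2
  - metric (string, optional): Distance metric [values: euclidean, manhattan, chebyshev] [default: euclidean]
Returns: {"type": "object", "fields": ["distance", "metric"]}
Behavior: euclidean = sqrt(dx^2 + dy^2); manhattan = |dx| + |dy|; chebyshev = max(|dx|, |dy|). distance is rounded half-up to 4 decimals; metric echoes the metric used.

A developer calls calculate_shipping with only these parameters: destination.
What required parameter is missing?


Required parameters: weight_kg, destination
Provided: destination
Missing: weight_kg
weight_kg


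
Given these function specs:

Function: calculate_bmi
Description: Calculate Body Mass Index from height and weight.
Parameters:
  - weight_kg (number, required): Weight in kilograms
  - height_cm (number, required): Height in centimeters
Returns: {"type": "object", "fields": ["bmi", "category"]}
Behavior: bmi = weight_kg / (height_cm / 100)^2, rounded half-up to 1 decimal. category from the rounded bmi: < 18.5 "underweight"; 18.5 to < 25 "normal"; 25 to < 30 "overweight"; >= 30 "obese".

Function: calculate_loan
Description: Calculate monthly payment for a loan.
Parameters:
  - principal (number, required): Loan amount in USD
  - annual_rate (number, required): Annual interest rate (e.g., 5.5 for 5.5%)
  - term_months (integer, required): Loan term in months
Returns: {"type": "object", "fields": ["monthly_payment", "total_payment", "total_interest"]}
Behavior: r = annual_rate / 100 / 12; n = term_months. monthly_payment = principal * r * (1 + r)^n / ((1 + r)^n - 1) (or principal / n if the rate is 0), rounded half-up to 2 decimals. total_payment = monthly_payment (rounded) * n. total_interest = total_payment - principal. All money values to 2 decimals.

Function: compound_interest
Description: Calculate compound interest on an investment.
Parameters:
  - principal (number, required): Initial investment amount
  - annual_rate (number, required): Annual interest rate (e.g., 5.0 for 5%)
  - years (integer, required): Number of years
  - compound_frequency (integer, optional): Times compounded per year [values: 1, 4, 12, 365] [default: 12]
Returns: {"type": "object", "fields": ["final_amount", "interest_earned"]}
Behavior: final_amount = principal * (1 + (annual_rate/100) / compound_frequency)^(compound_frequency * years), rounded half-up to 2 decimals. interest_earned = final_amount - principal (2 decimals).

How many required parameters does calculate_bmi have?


Parameters of calculate_bmi: weight_kg (required), height_cm (required)
Required count:
2


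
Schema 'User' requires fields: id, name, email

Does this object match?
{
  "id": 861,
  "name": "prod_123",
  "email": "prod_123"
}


Checking required fields... All present.
Valid - all required fields present


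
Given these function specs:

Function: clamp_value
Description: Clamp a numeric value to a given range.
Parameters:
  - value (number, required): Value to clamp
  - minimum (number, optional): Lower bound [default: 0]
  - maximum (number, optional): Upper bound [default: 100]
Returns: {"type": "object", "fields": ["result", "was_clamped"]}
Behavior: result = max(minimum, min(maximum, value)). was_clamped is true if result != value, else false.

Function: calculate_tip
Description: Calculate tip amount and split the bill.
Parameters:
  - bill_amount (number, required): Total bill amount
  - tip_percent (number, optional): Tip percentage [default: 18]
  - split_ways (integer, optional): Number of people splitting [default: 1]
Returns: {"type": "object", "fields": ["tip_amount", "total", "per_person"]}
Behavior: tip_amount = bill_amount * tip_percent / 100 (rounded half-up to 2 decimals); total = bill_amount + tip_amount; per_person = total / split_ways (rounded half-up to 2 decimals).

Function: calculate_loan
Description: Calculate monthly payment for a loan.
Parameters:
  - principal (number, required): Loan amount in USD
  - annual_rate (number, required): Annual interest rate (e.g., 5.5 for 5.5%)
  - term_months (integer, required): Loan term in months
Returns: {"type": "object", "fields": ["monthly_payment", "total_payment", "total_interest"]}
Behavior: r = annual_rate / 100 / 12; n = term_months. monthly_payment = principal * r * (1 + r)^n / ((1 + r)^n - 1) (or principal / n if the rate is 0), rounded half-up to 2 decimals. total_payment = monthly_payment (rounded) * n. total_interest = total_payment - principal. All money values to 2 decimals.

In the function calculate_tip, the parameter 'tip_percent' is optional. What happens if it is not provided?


The calculate_tip spec declares:
  - tip_percent (number, optional): Tip percentage [default: 18]
It defaults to 18


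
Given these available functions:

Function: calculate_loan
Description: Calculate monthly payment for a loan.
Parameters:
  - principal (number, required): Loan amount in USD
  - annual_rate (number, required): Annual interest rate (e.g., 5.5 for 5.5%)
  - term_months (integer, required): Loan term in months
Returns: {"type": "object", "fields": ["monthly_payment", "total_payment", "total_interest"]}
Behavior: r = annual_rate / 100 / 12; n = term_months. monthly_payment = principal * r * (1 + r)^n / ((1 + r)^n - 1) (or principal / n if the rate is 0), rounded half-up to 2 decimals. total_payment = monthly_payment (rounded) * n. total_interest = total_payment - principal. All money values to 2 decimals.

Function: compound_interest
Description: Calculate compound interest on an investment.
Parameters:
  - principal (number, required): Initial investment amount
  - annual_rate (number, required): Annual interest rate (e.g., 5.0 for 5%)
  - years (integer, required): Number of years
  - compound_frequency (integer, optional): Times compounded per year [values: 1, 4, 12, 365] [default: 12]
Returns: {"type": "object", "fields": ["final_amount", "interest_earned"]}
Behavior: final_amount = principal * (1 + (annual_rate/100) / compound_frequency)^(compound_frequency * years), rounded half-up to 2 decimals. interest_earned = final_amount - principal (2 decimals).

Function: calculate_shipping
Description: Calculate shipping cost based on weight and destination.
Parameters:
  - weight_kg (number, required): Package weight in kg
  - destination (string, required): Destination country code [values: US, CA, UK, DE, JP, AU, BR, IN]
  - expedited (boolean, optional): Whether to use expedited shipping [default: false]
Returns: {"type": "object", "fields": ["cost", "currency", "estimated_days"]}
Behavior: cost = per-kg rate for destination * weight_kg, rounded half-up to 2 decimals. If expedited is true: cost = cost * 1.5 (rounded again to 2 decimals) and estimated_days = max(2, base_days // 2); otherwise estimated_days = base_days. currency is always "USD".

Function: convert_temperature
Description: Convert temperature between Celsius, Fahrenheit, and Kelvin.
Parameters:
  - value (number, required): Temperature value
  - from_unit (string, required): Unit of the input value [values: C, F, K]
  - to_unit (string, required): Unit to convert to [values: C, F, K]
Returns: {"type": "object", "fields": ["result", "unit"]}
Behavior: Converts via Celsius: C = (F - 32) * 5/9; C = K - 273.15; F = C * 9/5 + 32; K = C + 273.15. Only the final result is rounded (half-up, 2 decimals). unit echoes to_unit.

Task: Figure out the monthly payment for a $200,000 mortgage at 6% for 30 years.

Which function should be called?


The task needs a function whose description is: Calculate monthly payment for a loan.
calculate_loan


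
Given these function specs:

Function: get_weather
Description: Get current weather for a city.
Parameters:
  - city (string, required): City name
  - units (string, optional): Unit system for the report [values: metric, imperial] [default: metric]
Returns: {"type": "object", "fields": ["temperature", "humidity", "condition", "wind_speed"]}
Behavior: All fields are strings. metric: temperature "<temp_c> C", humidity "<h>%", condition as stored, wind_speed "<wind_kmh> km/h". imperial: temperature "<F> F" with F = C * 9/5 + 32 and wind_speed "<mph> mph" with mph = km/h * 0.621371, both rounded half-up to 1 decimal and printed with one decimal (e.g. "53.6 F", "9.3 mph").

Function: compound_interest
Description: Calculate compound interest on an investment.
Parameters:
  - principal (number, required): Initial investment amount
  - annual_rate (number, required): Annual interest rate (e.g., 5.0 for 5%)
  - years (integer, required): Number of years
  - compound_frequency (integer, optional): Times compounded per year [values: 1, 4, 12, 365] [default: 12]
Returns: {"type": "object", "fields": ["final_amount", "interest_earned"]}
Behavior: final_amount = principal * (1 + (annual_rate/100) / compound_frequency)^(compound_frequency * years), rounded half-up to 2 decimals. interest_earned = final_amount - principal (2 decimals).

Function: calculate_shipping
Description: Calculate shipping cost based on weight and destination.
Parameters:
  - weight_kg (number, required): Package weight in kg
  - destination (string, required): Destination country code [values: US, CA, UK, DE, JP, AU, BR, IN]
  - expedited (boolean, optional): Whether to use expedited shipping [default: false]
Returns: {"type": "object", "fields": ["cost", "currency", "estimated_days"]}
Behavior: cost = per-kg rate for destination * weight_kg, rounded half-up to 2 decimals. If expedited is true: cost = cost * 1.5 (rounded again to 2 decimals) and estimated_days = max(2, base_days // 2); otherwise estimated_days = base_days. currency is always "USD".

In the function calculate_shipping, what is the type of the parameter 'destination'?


The calculate_shipping spec declares:
  - destination (string, required): Destination country code [values: US, CA, UK, DE, JP, AU, BR, IN]
Type:
string


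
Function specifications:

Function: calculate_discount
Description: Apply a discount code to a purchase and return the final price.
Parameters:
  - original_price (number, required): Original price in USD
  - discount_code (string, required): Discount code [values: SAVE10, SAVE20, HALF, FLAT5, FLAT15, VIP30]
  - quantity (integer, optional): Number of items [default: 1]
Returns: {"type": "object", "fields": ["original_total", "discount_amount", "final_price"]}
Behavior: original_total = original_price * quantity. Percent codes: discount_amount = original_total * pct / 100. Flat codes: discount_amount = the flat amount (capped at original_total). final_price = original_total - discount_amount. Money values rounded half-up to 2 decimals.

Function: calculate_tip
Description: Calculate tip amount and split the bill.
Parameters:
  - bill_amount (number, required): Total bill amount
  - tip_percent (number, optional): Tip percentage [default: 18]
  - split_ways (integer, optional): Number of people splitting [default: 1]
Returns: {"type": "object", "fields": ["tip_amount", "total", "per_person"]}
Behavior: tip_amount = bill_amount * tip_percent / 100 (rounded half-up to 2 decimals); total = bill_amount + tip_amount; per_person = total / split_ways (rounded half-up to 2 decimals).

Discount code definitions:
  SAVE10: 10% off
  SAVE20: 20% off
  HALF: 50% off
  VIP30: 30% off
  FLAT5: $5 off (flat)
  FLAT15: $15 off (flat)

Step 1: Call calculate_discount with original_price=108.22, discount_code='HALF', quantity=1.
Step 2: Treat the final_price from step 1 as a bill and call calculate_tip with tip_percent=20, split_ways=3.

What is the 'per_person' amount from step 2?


Step 1: calculate_discount(original_price=108.22, discount_code=HALF, quantity=1)
  original_total = 108.22 * 1 = 108.22
  HALF = 50% off: discount_amount = 108.22 * 50/100 = 54.11 -> 54.11
  final_price = 108.22 - 54.11 = 54.11
  -> final_price = 54.11
Step 2: calculate_tip(bill_amount=54.11, tip_percent=20, split_ways=3)
  tip_amount = 54.11 * 20/100 = 10.822 -> 10.82
  total = 54.11 + 10.82 = 64.93
  per_person = 64.93 / 3 = 21.643333 -> 21.64
  -> per_person = 21.64
$21.64


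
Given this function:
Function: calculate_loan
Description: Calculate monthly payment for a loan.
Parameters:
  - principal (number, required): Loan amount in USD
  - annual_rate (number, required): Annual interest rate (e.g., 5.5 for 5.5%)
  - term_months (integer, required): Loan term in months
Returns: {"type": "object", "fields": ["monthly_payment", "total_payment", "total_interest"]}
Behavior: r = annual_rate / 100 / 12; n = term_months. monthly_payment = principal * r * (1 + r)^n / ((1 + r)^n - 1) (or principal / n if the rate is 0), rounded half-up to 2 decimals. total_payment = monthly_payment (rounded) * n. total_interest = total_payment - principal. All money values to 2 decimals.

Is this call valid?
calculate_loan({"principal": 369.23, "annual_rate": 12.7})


Checking required parameters...
Missing required parameter: term_months
Invalid - missing required parameter 'term_months'


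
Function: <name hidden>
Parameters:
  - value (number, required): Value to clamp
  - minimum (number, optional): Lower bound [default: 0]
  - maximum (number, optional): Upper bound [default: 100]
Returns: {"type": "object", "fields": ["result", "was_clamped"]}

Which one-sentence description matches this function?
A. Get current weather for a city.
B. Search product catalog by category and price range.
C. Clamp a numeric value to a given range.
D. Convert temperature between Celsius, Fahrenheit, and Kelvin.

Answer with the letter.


Parameters value, minimum, maximum and return ["result", "was_clamped"] fit: Clamp a numeric value to a given range.
C


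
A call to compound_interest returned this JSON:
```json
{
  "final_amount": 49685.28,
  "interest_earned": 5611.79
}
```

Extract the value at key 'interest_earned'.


5611.79


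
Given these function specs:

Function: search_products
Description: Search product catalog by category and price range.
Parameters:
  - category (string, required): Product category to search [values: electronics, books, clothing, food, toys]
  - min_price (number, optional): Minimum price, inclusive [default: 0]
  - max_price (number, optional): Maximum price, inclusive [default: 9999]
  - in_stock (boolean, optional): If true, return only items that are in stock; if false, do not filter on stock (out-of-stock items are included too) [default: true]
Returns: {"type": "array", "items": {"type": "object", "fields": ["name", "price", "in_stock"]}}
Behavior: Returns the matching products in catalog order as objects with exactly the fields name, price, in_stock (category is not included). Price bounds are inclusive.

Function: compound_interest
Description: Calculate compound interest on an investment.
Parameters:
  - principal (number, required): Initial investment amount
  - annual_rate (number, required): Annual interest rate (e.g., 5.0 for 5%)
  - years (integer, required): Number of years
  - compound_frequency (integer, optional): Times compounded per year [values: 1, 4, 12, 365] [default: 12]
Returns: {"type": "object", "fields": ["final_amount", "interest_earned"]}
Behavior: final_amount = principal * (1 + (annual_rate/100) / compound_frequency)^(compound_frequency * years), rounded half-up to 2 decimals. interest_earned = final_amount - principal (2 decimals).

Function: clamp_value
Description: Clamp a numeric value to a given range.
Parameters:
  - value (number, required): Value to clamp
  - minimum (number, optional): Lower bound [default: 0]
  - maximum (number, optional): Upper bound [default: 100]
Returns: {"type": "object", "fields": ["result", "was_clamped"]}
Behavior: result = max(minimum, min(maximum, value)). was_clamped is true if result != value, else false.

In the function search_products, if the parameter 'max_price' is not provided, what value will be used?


The search_products spec declares:
  - max_price (number, optional): Maximum price, inclusive [default: 9999]
Default:
9999


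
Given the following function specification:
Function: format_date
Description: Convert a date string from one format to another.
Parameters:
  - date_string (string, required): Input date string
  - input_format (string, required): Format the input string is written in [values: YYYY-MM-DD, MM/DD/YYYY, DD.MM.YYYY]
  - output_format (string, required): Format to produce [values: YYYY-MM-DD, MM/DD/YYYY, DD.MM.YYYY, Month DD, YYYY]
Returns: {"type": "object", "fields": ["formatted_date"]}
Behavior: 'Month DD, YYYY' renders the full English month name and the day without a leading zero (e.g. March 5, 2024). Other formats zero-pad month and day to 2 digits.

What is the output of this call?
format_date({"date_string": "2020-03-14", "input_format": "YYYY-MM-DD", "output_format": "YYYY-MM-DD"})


Parse '2020-03-14' as YYYY-MM-DD: year=2020, month=3, day=14
Render as YYYY-MM-DD: 2020-03-14
Output:
{"formatted_date": "2020-03-14"}


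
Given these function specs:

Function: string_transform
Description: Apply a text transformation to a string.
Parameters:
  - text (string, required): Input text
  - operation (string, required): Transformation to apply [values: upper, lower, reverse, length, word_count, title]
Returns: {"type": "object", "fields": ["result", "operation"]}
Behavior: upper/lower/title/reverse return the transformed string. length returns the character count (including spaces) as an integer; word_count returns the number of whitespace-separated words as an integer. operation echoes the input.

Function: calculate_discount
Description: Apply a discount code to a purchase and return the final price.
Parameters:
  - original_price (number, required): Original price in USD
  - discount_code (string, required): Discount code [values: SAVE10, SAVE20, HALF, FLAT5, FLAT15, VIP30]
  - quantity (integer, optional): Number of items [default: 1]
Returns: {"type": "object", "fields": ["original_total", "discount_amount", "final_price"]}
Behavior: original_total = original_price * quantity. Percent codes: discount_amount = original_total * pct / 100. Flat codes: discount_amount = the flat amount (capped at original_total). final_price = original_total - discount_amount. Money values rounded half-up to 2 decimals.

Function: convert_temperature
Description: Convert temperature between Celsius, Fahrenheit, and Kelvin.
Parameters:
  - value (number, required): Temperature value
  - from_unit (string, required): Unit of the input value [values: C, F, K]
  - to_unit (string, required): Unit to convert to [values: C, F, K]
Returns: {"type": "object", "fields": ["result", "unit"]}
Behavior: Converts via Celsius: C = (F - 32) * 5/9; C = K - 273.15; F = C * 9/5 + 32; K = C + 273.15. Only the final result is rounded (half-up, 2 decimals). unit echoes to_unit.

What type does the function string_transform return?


The string_transform spec declares Returns: {"type": "object", "fields": ["result", "operation"]}
Type:
object


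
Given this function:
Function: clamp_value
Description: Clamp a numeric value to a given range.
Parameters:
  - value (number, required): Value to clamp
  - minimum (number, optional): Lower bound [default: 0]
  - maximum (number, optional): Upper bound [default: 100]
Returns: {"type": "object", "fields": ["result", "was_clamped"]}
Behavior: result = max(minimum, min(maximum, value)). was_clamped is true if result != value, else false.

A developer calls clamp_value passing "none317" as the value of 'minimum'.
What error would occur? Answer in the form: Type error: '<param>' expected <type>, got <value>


Spec: 'minimum' is declared as number; "none317" is a string.
Type error: 'minimum' expected number, got "none317"


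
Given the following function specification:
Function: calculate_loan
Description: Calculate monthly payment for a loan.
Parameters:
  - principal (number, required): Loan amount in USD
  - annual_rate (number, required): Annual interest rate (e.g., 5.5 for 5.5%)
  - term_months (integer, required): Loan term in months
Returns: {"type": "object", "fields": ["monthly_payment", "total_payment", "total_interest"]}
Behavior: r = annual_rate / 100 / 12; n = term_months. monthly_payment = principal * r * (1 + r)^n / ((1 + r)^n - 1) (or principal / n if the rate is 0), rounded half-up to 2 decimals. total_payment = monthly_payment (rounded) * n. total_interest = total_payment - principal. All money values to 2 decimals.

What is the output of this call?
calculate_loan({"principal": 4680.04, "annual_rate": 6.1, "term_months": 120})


r = 6.1 / 100 / 12 = 0.005083333333 (keep full precision)
(1 + r)^120 = 1.83758979
monthly_payment = 4680.04 * 0.005083333333 * 1.83758979 / (1.83758979 - 1) = 52.193371 -> 52.19
total_payment = 52.19 * 120 = 6262.80
total_interest = 6262.80 - 4680.04 = 1582.76
Output:
{"monthly_payment": 52.19, "total_payment": 6262.8, "total_interest": 1582.76}


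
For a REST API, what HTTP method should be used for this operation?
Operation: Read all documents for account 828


GET = read, POST = create, PUT = update/replace, DELETE = remove
This operation is a read.
GET


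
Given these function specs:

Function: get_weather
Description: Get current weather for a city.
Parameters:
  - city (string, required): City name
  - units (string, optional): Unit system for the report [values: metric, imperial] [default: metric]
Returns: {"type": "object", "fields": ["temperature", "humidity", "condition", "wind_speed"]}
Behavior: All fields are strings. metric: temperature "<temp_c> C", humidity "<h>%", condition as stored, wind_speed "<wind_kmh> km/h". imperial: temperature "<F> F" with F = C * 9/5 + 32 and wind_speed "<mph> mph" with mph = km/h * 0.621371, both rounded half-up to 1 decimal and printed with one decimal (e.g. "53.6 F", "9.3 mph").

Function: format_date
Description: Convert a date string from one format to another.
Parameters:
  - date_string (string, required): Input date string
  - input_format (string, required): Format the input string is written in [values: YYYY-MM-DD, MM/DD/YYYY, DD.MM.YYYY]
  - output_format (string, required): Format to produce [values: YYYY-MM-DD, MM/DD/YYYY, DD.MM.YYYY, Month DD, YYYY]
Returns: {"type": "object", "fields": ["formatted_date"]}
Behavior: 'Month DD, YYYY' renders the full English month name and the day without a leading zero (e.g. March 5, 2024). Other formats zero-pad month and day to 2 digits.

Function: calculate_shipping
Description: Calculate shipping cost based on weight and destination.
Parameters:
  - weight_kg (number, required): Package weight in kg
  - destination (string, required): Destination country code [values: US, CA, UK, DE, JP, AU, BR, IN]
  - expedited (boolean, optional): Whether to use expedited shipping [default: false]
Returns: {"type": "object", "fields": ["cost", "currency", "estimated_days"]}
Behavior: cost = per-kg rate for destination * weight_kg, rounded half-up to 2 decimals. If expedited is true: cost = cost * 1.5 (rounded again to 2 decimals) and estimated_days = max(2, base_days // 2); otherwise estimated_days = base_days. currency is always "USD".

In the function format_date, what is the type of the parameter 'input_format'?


The format_date spec declares:
  - input_format (string, required): Format the input string is written in [values: YYYY-MM-DD, MM/DD/YYYY, DD.MM.YYYY]
Type:
string
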